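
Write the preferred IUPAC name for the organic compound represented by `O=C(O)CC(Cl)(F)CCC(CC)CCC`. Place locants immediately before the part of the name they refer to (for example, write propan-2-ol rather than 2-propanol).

The longest chain bearing the –COOH group is 9 carbons long (nonane).
The highest-priority functional group is a carboxylic acid (terminal –COOH), so the name ends in -oic acid.
Number the chain so that the carboxylic acid carbon is C-1 by definition.
This places a chloro group at C-3; an ethyl group at C-6; a fluoro group at C-3.
The substituents are ordered alphabetically, ignoring any di-/tri- multipliers.
Putting it together: 3-chloro-6-ethyl-3-fluorononanoic acid.

3-chloro-6-ethyl-3-fluorononanoic acid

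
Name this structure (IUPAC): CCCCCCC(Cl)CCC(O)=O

4-chlorodecanoic acid

The longest carbon chain that includes the –COOH group has 10 carbons, so the parent hydride is decane.
The principal characteristic group is a carboxylic acid (terminal –COOH), named with the suffix -oic acid.
Number the chain so that the carboxylic acid carbon is C-1 by definition.
This places a chloro group at C-4.
Assembling the pieces gives 4-chlorodecanoic acid.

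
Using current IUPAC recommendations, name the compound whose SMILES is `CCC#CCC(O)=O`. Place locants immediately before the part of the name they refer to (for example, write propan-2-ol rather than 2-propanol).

The longest carbon chain that includes the –COOH group and the multiple bond has 6 carbons, so the parent hydride is hexane.
The highest-priority functional group is a carboxylic acid (terminal –COOH), so the name ends in -oic acid.
A C≡C triple bond in the chain gives the infix -yne-.
Number the chain so that the carboxylic acid carbon is C-1 by definition.
That gives the triple bond between C-3 and C-4.
The name is hex-3-ynoic acid.

hex-3-ynoic acid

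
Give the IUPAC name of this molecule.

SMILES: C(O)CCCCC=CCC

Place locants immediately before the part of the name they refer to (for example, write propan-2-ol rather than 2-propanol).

non-6-en-1-ol

The longest chain bearing the –OH group and the multiple bond is 9 carbons long (nonane).
An alcohol (–OH) is the principal characteristic group, giving the suffix -ol.
There is one C=C double bond, indicated by the ending -ene.
Number the chain so that numbering from this end puts the hydroxyl group at C-1 rather than C-9.
That gives the hydroxyl at C-1; the double bond between C-6 and C-7.
Assembling the pieces gives non-6-en-1-ol.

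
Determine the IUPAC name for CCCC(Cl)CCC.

4-chloroheptane

The parent chain contains 7 carbons (heptane).
Numbering from either end gives identical locants here.
This places a chloro group at C-4.
Assembling the pieces gives 4-chloroheptane.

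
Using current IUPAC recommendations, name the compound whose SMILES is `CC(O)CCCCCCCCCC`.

The longest chain bearing the –OH group is 12 carbons long (dodecane).
The principal characteristic group is an alcohol (–OH), named with the suffix -ol.
Number the chain so that numbering from this end puts the hydroxyl group at C-2 rather than C-11.
This places the hydroxyl at C-2.
Assembling the pieces gives dodecan-2-ol.

dodecan-2-ol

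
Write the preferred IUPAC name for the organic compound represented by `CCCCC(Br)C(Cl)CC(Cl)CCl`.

The longest carbon chain is 9 atoms: the parent is nonane.
Number the chain so that the substituent locant set {1,2,4,5} is lower than {5,6,8,9} at the first point of difference.
This places a bromo group at C-5; chloro groups at C-1 and C-2 and C-4.
The substituents are ordered alphabetically, ignoring any di-/tri- multipliers.
Putting it together: 5-bromo-1,2,4-trichlorononane.

5-bromo-1,2,4-trichlorononane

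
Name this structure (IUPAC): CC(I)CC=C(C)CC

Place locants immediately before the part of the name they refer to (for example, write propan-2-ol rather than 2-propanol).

6-iodo-3-methylhept-3-ene

The longest chain bearing the multiple bond is 7 carbons long (heptane).
The chain contains a C=C double bond, so the unsaturation ending is -ene.
Number the chain so that numbering from this end puts the double bond at C-3 rather than C-4.
That gives the double bond between C-3 and C-4; an iodo group at C-6; a methyl group at C-3.
The substituents are ordered alphabetically, ignoring any di-/tri- multipliers.
Putting it together: 6-iodo-3-methylhept-3-ene.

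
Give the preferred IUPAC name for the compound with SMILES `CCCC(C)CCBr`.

The longest carbon chain is 6 atoms: the parent is hexane.
Choose the numbering such that the substituent locant set {1,3} is lower than {4,6} at the first point of difference.
That gives a bromo group at C-1; a methyl group at C-3.
Substituent prefixes are cited in alphabetical order (multiplying prefixes like di-/tri- are ignored for ordering).
The name is 1-bromo-3-methylhexane.

1-bromo-3-methylhexane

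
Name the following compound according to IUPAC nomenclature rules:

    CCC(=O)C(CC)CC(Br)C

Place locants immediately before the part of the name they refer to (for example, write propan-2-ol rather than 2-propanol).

The longest chain bearing the carbonyl is 7 carbons long (heptane).
The principal characteristic group is a ketone (C=O on an internal carbon), named with the suffix -one.
Choose the numbering such that numbering from this end puts the carbonyl group at C-3 rather than C-5.
This places the carbonyl at C-3; a bromo group at C-6; an ethyl group at C-4.
Substituent prefixes are cited in alphabetical order (multiplying prefixes like di-/tri- are ignored for ordering).
Putting it together: 6-bromo-4-ethylheptan-3-one.

6-bromo-4-ethylheptan-3-one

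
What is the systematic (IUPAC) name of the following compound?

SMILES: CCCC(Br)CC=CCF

The longest chain bearing the multiple bond is 8 carbons long (octane).
There is one C=C double bond, indicated by the ending -ene.
The numbering direction is chosen so that numbering from this end puts the double bond at C-2 rather than C-6.
This places the double bond between C-2 and C-3; a bromo group at C-5; a fluoro group at C-1.
Substituent prefixes are cited in alphabetical order (multiplying prefixes like di-/tri- are ignored for ordering).
The name is 5-bromo-1-fluorooct-2-ene.

5-bromo-1-fluorooct-2-ene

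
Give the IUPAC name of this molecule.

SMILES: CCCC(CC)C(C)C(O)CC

5-ethyl-4-methyloctan-3-ol

The longest chain bearing the –OH group is 8 carbons long (octane).
An alcohol (–OH) is the principal characteristic group, giving the suffix -ol.
The numbering direction is chosen so that numbering from this end puts the hydroxyl group at C-3 rather than C-6.
That gives the hydroxyl at C-3; an ethyl group at C-5; a methyl group at C-4.
The substituents are ordered alphabetically, ignoring any di-/tri- multipliers.
Assembling the pieces gives 5-ethyl-4-methyloctan-3-ol.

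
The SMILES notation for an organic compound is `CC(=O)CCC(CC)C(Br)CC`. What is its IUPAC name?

The longest chain bearing the carbonyl is 8 carbons long (octane).
A ketone (C=O on an internal carbon) is the principal characteristic group, giving the suffix -one.
Number the chain so that numbering from this end puts the carbonyl group at C-2 rather than C-7.
That gives the carbonyl at C-2; a bromo group at C-6; an ethyl group at C-5.
Prefixes are listed alphabetically: bromo, ethyl.
The name is 6-bromo-5-ethyloctan-2-one.

6-bromo-5-ethyloctan-2-one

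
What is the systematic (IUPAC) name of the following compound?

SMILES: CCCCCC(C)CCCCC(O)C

The longest carbon chain that includes the –OH group has 12 carbons, so the parent hydride is dodecane.
The principal characteristic group is an alcohol (–OH), named with the suffix -ol.
Choose the numbering such that numbering from this end puts the hydroxyl group at C-2 rather than C-11.
This places the hydroxyl at C-2; a methyl group at C-7.
Assembling the pieces gives 7-methyldodecan-2-ol.

7-methyldodecan-2-ol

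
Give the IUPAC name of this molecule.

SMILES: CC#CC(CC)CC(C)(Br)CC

6-bromo-4-ethyl-6-methyloct-2-yne

The longest chain bearing the multiple bond is 8 carbons long (octane).
There is one C≡C triple bond, indicated by the ending -yne.
Number the chain so that numbering from this end puts the triple bond at C-2 rather than C-6.
This places the triple bond between C-2 and C-3; a bromo group at C-6; an ethyl group at C-4; a methyl group at C-6.
Substituent prefixes are cited in alphabetical order (multiplying prefixes like di-/tri- are ignored for ordering).
The name is 6-bromo-4-ethyl-6-methyloct-2-yne.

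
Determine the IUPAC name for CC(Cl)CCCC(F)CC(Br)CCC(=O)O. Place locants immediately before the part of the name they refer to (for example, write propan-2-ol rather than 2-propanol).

The longest chain bearing the –COOH group is 11 carbons long (undecane).
A carboxylic acid (terminal –COOH) is the principal characteristic group, giving the suffix -oic acid.
Number the chain so that the carboxylic acid carbon is C-1 by definition.
That gives a bromo group at C-4; a chloro group at C-10; a fluoro group at C-6.
The substituents are ordered alphabetically, ignoring any di-/tri- multipliers.
Assembling the pieces gives 4-bromo-10-chloro-6-fluoroundecanoic acid.

4-bromo-10-chloro-6-fluoroundecanoic acid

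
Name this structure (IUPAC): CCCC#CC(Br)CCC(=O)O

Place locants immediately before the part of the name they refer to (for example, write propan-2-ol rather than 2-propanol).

The longest chain bearing the –COOH group and the multiple bond is 9 carbons long (nonane).
The principal characteristic group is a carboxylic acid (terminal –COOH), named with the suffix -oic acid.
A C≡C triple bond in the chain gives the infix -yne-.
Number the chain so that the carboxylic acid carbon is C-1 by definition.
That gives the triple bond between C-5 and C-6; a bromo group at C-4.
Putting it together: 4-bromonon-5-ynoic acid.

4-bromonon-5-ynoic acid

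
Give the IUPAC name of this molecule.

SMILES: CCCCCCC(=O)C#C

non-1-yn-3-one

Counting along the main chain through the carbonyl and the multiple bond gives 9 carbons: the parent is nonane.
The highest-priority functional group is a ketone (C=O on an internal carbon), so the name ends in -one.
There is one C≡C triple bond, indicated by the ending -yne.
Number the chain so that numbering from this end puts the carbonyl group at C-3 rather than C-7.
With this numbering: the carbonyl at C-3; the triple bond between C-1 and C-2.
Putting it together: non-1-yn-3-one.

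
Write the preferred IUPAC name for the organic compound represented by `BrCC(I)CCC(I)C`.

1-bromo-2,5-diiodohexane

The longest carbon chain is 6 atoms: the parent is hexane.
Number the chain so that the substituent locant set {1,2,5} is lower than {2,5,6} at the first point of difference.
With this numbering: a bromo group at C-1; iodo groups at C-2 and C-5.
The substituents are ordered alphabetically, ignoring any di-/tri- multipliers.
The name is 1-bromo-2,5-diiodohexane.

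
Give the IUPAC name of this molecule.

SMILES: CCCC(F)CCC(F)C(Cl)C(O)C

The longest chain bearing the –OH group is 10 carbons long (decane).
An alcohol (–OH) is the principal characteristic group, giving the suffix -ol.
Number the chain so that numbering from this end puts the hydroxyl group at C-2 rather than C-9.
That gives the hydroxyl at C-2; a chloro group at C-3; fluoro groups at C-4 and C-7.
Prefixes are listed alphabetically: chloro, fluoro.
The name is 3-chloro-4,7-difluorodecan-2-ol.

3-chloro-4,7-difluorodecan-2-ol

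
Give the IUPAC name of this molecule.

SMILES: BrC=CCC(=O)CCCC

The longest carbon chain that includes the carbonyl and the multiple bond has 8 carbons, so the parent hydride is octane.
The highest-priority functional group is a ketone (C=O on an internal carbon), so the name ends in -one.
The chain contains a C=C double bond, so the unsaturation ending is -ene.
The numbering direction is chosen so that numbering from this end puts the carbonyl group at C-4 rather than C-5.
This places the carbonyl at C-4; the double bond between C-1 and C-2; a bromo group at C-1.
Assembling the pieces gives 1-bromooct-1-en-4-one.

1-bromooct-1-en-4-one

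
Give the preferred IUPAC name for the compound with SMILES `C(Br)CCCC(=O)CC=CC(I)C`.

The longest chain bearing the carbonyl and the multiple bond is 10 carbons long (decane).
The highest-priority functional group is a ketone (C=O on an internal carbon), so the name ends in -one.
A C=C double bond in the chain gives the infix -ene-.
Choose the numbering such that numbering from this end puts the carbonyl group at C-5 rather than C-6.
That gives the carbonyl at C-5; the double bond between C-7 and C-8; a bromo group at C-1; an iodo group at C-9.
Substituent prefixes are cited in alphabetical order (multiplying prefixes like di-/tri- are ignored for ordering).
Assembling the pieces gives 1-bromo-9-iododec-7-en-5-one.

1-bromo-9-iododec-7-en-5-one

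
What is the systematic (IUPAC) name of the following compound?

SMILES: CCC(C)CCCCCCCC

3-methylundecane

The longest continuous carbon chain has 11 atoms, so the parent hydride is undecane.
Choose the numbering such that the substituent locant set {3} is lower than {9} at the first point of difference.
That gives a methyl group at C-3.
Putting it together: 3-methylundecane.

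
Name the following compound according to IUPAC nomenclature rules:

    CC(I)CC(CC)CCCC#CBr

1-bromo-6-ethyl-8-iodonon-1-yne

Counting along the main chain through the multiple bond gives 9 carbons: the parent is nonane.
A C≡C triple bond in the chain gives the infix -yne-.
Number the chain so that numbering from this end puts the triple bond at C-1 rather than C-8.
That gives the triple bond between C-1 and C-2; a bromo group at C-1; an ethyl group at C-6; an iodo group at C-8.
Prefixes are listed alphabetically: bromo, ethyl, iodo.
Putting it together: 1-bromo-6-ethyl-8-iodonon-1-yne.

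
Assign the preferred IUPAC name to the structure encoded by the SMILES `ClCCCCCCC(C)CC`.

1-chloro-7-methylnonane

The parent chain contains 9 carbons (nonane).
Choose the numbering such that the substituent locant set {1,7} is lower than {3,9} at the first point of difference.
That gives a chloro group at C-1; a methyl group at C-7.
Prefixes are listed alphabetically: chloro, methyl.
Assembling the pieces gives 1-chloro-7-methylnonane.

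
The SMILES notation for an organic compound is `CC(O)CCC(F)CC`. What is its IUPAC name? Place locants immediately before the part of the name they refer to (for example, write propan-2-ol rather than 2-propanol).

Counting along the main chain through the –OH group gives 7 carbons: the parent is heptane.
The highest-priority functional group is an alcohol (–OH), so the name ends in -ol.
Number the chain so that numbering from this end puts the hydroxyl group at C-2 rather than C-6.
With this numbering: the hydroxyl at C-2; a fluoro group at C-5.
Putting it together: 5-fluoroheptan-2-ol.

5-fluoroheptan-2-ol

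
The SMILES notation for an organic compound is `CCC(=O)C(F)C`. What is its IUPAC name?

2-fluoropentan-3-one

Counting along the main chain through the carbonyl gives 5 carbons: the parent is pentane.
The principal characteristic group is a ketone (C=O on an internal carbon), named with the suffix -one.
The numbering direction is chosen so that the substituent locant set {2} is lower than {4} at the first point of difference.
This places the carbonyl at C-3; a fluoro group at C-2.
The name is 2-fluoropentan-3-one.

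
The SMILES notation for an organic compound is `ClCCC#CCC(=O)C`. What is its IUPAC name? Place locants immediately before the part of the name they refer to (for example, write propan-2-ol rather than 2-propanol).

The longest carbon chain that includes the carbonyl and the multiple bond has 7 carbons, so the parent hydride is heptane.
A ketone (C=O on an internal carbon) is the principal characteristic group, giving the suffix -one.
The chain contains a C≡C triple bond, so the unsaturation ending is -yne.
Choose the numbering such that numbering from this end puts the carbonyl group at C-2 rather than C-6.
With this numbering: the carbonyl at C-2; the triple bond between C-4 and C-5; a chloro group at C-7.
Putting it together: 7-chlorohept-4-yn-2-one.

7-chlorohept-4-yn-2-one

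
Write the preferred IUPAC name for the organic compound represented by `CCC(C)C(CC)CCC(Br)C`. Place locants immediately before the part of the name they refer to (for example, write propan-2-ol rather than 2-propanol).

The longest continuous carbon chain has 8 atoms, so the parent hydride is octane.
The numbering direction is chosen so that the substituent locant set {2,5,6} is lower than {3,4,7} at the first point of difference.
This places a bromo group at C-2; an ethyl group at C-5; a methyl group at C-6.
The substituents are ordered alphabetically, ignoring any di-/tri- multipliers.
Assembling the pieces gives 2-bromo-5-ethyl-6-methyloctane.

2-bromo-5-ethyl-6-methyloctane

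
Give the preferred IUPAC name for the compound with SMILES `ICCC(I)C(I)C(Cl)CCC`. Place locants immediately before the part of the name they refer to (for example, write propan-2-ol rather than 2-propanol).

5-chloro-1,3,4-triiodooctane

The parent chain contains 8 carbons (octane).
The numbering direction is chosen so that the substituent locant set {1,3,4,5} is lower than {4,5,6,8} at the first point of difference.
With this numbering: a chloro group at C-5; iodo groups at C-1 and C-3 and C-4.
Substituent prefixes are cited in alphabetical order (multiplying prefixes like di-/tri- are ignored for ordering).
Assembling the pieces gives 5-chloro-1,3,4-triiodooctane.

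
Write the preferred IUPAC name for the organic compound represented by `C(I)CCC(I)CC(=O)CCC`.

The longest chain bearing the carbonyl is 9 carbons long (nonane).
The principal characteristic group is a ketone (C=O on an internal carbon), named with the suffix -one.
Number the chain so that numbering from this end puts the carbonyl group at C-4 rather than C-6.
With this numbering: the carbonyl at C-4; iodo groups at C-6 and C-9.
Assembling the pieces gives 6,9-diiodononan-4-one.

6,9-diiodononan-4-one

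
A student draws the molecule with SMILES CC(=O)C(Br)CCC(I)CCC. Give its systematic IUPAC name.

Counting along the main chain through the carbonyl gives 9 carbons: the parent is nonane.
The highest-priority functional group is a ketone (C=O on an internal carbon), so the name ends in -one.
Number the chain so that numbering from this end puts the carbonyl group at C-2 rather than C-8.
That gives the carbonyl at C-2; a bromo group at C-3; an iodo group at C-6.
Substituent prefixes are cited in alphabetical order (multiplying prefixes like di-/tri- are ignored for ordering).
Assembling the pieces gives 3-bromo-6-iodononan-2-one.

3-bromo-6-iodononan-2-one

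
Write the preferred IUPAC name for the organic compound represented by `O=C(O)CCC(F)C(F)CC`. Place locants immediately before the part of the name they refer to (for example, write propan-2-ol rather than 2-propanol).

4,5-difluoroheptanoic acid

Counting along the main chain through the –COOH group gives 7 carbons: the parent is heptane.
The principal characteristic group is a carboxylic acid (terminal –COOH), named with the suffix -oic acid.
Choose the numbering such that the carboxylic acid carbon is C-1 by definition.
With this numbering: fluoro groups at C-4 and C-5.
The name is 4,5-difluoroheptanoic acid.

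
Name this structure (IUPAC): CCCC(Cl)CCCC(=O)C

6-chlorononan-2-one

The longest carbon chain that includes the carbonyl has 9 carbons, so the parent hydride is nonane.
The principal characteristic group is a ketone (C=O on an internal carbon), named with the suffix -one.
The numbering direction is chosen so that numbering from this end puts the carbonyl group at C-2 rather than C-8.
This places the carbonyl at C-2; a chloro group at C-6.
The name is 6-chlorononan-2-one.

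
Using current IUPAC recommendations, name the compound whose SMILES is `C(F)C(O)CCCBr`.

5-bromo-1-fluoropentan-2-ol

The longest carbon chain that includes the –OH group has 5 carbons, so the parent hydride is pentane.
The highest-priority functional group is an alcohol (–OH), so the name ends in -ol.
Number the chain so that numbering from this end puts the hydroxyl group at C-2 rather than C-4.
This places the hydroxyl at C-2; a bromo group at C-5; a fluoro group at C-1.
Substituent prefixes are cited in alphabetical order (multiplying prefixes like di-/tri- are ignored for ordering).
The name is 5-bromo-1-fluoropentan-2-ol.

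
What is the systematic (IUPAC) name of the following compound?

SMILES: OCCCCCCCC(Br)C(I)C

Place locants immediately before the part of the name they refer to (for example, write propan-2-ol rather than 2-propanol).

Counting along the main chain through the –OH group gives 10 carbons: the parent is decane.
The highest-priority functional group is an alcohol (–OH), so the name ends in -ol.
Number the chain so that numbering from this end puts the hydroxyl group at C-1 rather than C-10.
That gives the hydroxyl at C-1; a bromo group at C-8; an iodo group at C-9.
Substituent prefixes are cited in alphabetical order (multiplying prefixes like di-/tri- are ignored for ordering).
Assembling the pieces gives 8-bromo-9-iododecan-1-ol.

8-bromo-9-iododecan-1-ol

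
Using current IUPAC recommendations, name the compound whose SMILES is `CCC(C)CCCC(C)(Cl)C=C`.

The longest carbon chain that includes the multiple bond has 9 carbons, so the parent hydride is nonane.
There is one C=C double bond, indicated by the ending -ene.
Choose the numbering such that numbering from this end puts the double bond at C-1 rather than C-8.
That gives the double bond between C-1 and C-2; a chloro group at C-3; methyl groups at C-3 and C-7.
Substituent prefixes are cited in alphabetical order (multiplying prefixes like di-/tri- are ignored for ordering).
Assembling the pieces gives 3-chloro-3,7-dimethylnon-1-ene.

3-chloro-3,7-dimethylnon-1-ene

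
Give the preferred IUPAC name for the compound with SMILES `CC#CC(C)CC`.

4-methylhex-2-yne

The longest carbon chain that includes the multiple bond has 6 carbons, so the parent hydride is hexane.
The chain contains a C≡C triple bond, so the unsaturation ending is -yne.
Number the chain so that numbering from this end puts the triple bond at C-2 rather than C-4.
With this numbering: the triple bond between C-2 and C-3; a methyl group at C-4.
The name is 4-methylhex-2-yne.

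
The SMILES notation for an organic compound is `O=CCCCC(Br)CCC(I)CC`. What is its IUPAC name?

Counting along the main chain through the –CHO group gives 10 carbons: the parent is decane.
The highest-priority functional group is an aldehyde (terminal –CHO), so the name ends in -al.
Number the chain so that the aldehyde carbon is C-1 by definition.
With this numbering: a bromo group at C-5; an iodo group at C-8.
Substituent prefixes are cited in alphabetical order (multiplying prefixes like di-/tri- are ignored for ordering).
The name is 5-bromo-8-iododecanal.

5-bromo-8-iododecanal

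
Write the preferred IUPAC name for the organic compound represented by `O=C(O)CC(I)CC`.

3-iodopentanoic acid

The longest chain bearing the –COOH group is 5 carbons long (pentane).
A carboxylic acid (terminal –COOH) is the principal characteristic group, giving the suffix -oic acid.
The numbering direction is chosen so that the carboxylic acid carbon is C-1 by definition.
That gives an iodo group at C-3.
The name is 3-iodopentanoic acid.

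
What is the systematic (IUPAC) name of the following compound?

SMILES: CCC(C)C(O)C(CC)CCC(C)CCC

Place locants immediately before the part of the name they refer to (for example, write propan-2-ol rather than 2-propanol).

5-ethyl-3,8-dimethylundecan-4-ol

The longest chain bearing the –OH group is 11 carbons long (undecane).
The highest-priority functional group is an alcohol (–OH), so the name ends in -ol.
Choose the numbering such that numbering from this end puts the hydroxyl group at C-4 rather than C-8.
With this numbering: the hydroxyl at C-4; an ethyl group at C-5; methyl groups at C-3 and C-8.
Substituent prefixes are cited in alphabetical order (multiplying prefixes like di-/tri- are ignored for ordering).
Assembling the pieces gives 5-ethyl-3,8-dimethylundecan-4-ol.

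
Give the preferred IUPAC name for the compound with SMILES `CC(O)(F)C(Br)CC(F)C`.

Counting along the main chain through the –OH group gives 6 carbons: the parent is hexane.
The highest-priority functional group is an alcohol (–OH), so the name ends in -ol.
Number the chain so that numbering from this end puts the hydroxyl group at C-2 rather than C-5.
This places the hydroxyl at C-2; a bromo group at C-3; fluoro groups at C-2 and C-5.
Substituent prefixes are cited in alphabetical order (multiplying prefixes like di-/tri- are ignored for ordering).
The name is 3-bromo-2,5-difluorohexan-2-ol.

3-bromo-2,5-difluorohexan-2-ol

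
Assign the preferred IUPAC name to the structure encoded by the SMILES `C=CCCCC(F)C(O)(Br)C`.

2-bromo-3-fluorooct-7-en-2-ol

Counting along the main chain through the –OH group and the multiple bond gives 8 carbons: the parent is octane.
The highest-priority functional group is an alcohol (–OH), so the name ends in -ol.
There is one C=C double bond, indicated by the ending -ene.
Choose the numbering such that numbering from this end puts the hydroxyl group at C-2 rather than C-7.
That gives the hydroxyl at C-2; the double bond between C-7 and C-8; a bromo group at C-2; a fluoro group at C-3.
Substituent prefixes are cited in alphabetical order (multiplying prefixes like di-/tri- are ignored for ordering).
Assembling the pieces gives 2-bromo-3-fluorooct-7-en-2-ol.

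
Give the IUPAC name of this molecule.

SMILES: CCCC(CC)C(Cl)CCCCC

5-chloro-4-ethyldecane

The longest carbon chain is 10 atoms: the parent is decane.
The numbering direction is chosen so that the substituent locant set {4,5} is lower than {6,7} at the first point of difference.
This places a chloro group at C-5; an ethyl group at C-4.
The substituents are ordered alphabetically, ignoring any di-/tri- multipliers.
Assembling the pieces gives 5-chloro-4-ethyldecane.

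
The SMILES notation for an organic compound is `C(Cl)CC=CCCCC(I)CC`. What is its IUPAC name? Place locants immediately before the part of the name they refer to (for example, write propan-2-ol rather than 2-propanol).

1-chloro-8-iododec-3-ene

Counting along the main chain through the multiple bond gives 10 carbons: the parent is decane.
There is one C=C double bond, indicated by the ending -ene.
Number the chain so that numbering from this end puts the double bond at C-3 rather than C-7.
This places the double bond between C-3 and C-4; a chloro group at C-1; an iodo group at C-8.
Prefixes are listed alphabetically: chloro, iodo.
Assembling the pieces gives 1-chloro-8-iododec-3-ene.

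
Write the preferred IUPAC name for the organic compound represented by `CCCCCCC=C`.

The longest carbon chain that includes the multiple bond has 8 carbons, so the parent hydride is octane.
A C=C double bond in the chain gives the infix -ene-.
The numbering direction is chosen so that numbering from this end puts the double bond at C-1 rather than C-7.
This places the double bond between C-1 and C-2.
The name is oct-1-ene.

oct-1-ene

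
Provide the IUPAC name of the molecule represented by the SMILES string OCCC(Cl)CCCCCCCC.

3-chloroundecan-1-ol

The longest chain bearing the –OH group is 11 carbons long (undecane).
An alcohol (–OH) is the principal characteristic group, giving the suffix -ol.
Number the chain so that numbering from this end puts the hydroxyl group at C-1 rather than C-11.
This places the hydroxyl at C-1; a chloro group at C-3.
Assembling the pieces gives 3-chloroundecan-1-ol.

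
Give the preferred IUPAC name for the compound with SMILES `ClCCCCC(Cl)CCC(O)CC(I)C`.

7,11-dichloro-2-iodoundecan-4-ol

The longest carbon chain that includes the –OH group has 11 carbons, so the parent hydride is undecane.
An alcohol (–OH) is the principal characteristic group, giving the suffix -ol.
Choose the numbering such that numbering from this end puts the hydroxyl group at C-4 rather than C-8.
With this numbering: the hydroxyl at C-4; chloro groups at C-7 and C-11; an iodo group at C-2.
Prefixes are listed alphabetically: chloro, iodo.
The name is 7,11-dichloro-2-iodoundecan-4-ol.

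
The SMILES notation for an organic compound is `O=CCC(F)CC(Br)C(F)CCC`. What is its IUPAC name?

The longest carbon chain that includes the –CHO group has 9 carbons, so the parent hydride is nonane.
The highest-priority functional group is an aldehyde (terminal –CHO), so the name ends in -al.
The numbering direction is chosen so that the aldehyde carbon is C-1 by definition.
That gives a bromo group at C-5; fluoro groups at C-3 and C-6.
The substituents are ordered alphabetically, ignoring any di-/tri- multipliers.
Assembling the pieces gives 5-bromo-3,6-difluorononanal.

5-bromo-3,6-difluorononanal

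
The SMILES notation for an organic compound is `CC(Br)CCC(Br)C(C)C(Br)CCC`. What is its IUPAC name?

2,5,7-tribromo-6-methyldecane

The parent chain contains 10 carbons (decane).
The numbering direction is chosen so that the substituent locant set {2,5,6,7} is lower than {4,5,6,9} at the first point of difference.
With this numbering: bromo groups at C-2 and C-5 and C-7; a methyl group at C-6.
The substituents are ordered alphabetically, ignoring any di-/tri- multipliers.
Putting it together: 2,5,7-tribromo-6-methyldecane.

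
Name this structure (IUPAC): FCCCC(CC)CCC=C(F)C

Counting along the main chain through the multiple bond gives 9 carbons: the parent is nonane.
The chain contains a C=C double bond, so the unsaturation ending is -ene.
Number the chain so that numbering from this end puts the double bond at C-2 rather than C-7.
With this numbering: the double bond between C-2 and C-3; an ethyl group at C-6; fluoro groups at C-2 and C-9.
Substituent prefixes are cited in alphabetical order (multiplying prefixes like di-/tri- are ignored for ordering).
The name is 6-ethyl-2,9-difluoronon-2-ene.

6-ethyl-2,9-difluoronon-2-ene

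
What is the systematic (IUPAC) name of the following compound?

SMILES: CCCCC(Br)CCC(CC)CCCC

The longest carbon chain is 12 atoms: the parent is dodecane.
The numbering direction is chosen so that the locant sets are identical either way, so the alphabetically earlier bromo substituent takes the lower locant (5 rather than 8).
This places a bromo group at C-5; an ethyl group at C-8.
Substituent prefixes are cited in alphabetical order (multiplying prefixes like di-/tri- are ignored for ordering).
The name is 5-bromo-8-ethyldodecane.

5-bromo-8-ethyldodecane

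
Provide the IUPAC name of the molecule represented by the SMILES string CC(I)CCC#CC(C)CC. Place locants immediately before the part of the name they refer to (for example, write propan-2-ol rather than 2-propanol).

The longest chain bearing the multiple bond is 9 carbons long (nonane).
The chain contains a C≡C triple bond, so the unsaturation ending is -yne.
Choose the numbering such that numbering from this end puts the triple bond at C-4 rather than C-5.
That gives the triple bond between C-4 and C-5; an iodo group at C-8; a methyl group at C-3.
Substituent prefixes are cited in alphabetical order (multiplying prefixes like di-/tri- are ignored for ordering).
Assembling the pieces gives 8-iodo-3-methylnon-4-yne.

8-iodo-3-methylnon-4-yne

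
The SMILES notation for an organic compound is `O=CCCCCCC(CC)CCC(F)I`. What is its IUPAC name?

7-ethyl-10-fluoro-10-iododecanal

Counting along the main chain through the –CHO group gives 10 carbons: the parent is decane.
The principal characteristic group is an aldehyde (terminal –CHO), named with the suffix -al.
Number the chain so that the aldehyde carbon is C-1 by definition.
That gives an ethyl group at C-7; a fluoro group at C-10; an iodo group at C-10.
Substituent prefixes are cited in alphabetical order (multiplying prefixes like di-/tri- are ignored for ordering).
The name is 7-ethyl-10-fluoro-10-iododecanal.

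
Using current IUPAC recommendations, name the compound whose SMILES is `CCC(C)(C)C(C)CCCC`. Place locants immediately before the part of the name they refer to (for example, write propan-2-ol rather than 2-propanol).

The longest carbon chain is 8 atoms: the parent is octane.
The numbering direction is chosen so that the substituent locant set {3,3,4} is lower than {5,6,6} at the first point of difference.
With this numbering: methyl groups at C-3 (×2) and C-4.
Putting it together: 3,3,4-trimethyloctane.

3,3,4-trimethyloctane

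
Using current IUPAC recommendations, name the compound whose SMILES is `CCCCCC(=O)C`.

Counting along the main chain through the carbonyl gives 7 carbons: the parent is heptane.
A ketone (C=O on an internal carbon) is the principal characteristic group, giving the suffix -one.
The numbering direction is chosen so that numbering from this end puts the carbonyl group at C-2 rather than C-6.
That gives the carbonyl at C-2.
Assembling the pieces gives heptan-2-one.

heptan-2-one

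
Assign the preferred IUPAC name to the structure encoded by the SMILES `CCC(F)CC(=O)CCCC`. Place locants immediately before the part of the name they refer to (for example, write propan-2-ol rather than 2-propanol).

3-fluorononan-5-one

Counting along the main chain through the carbonyl gives 9 carbons: the parent is nonane.
The highest-priority functional group is a ketone (C=O on an internal carbon), so the name ends in -one.
The numbering direction is chosen so that the substituent locant set {3} is lower than {7} at the first point of difference.
That gives the carbonyl at C-5; a fluoro group at C-3.
Putting it together: 3-fluorononan-5-one.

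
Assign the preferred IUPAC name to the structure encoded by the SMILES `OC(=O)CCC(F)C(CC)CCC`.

5-ethyl-4-fluorooctanoic acid

The longest carbon chain that includes the –COOH group has 8 carbons, so the parent hydride is octane.
The highest-priority functional group is a carboxylic acid (terminal –COOH), so the name ends in -oic acid.
The numbering direction is chosen so that the carboxylic acid carbon is C-1 by definition.
This places an ethyl group at C-5; a fluoro group at C-4.
Substituent prefixes are cited in alphabetical order (multiplying prefixes like di-/tri- are ignored for ordering).
Putting it together: 5-ethyl-4-fluorooctanoic acid.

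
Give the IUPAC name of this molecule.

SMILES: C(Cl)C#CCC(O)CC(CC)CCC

1-chloro-7-ethyldec-2-yn-5-ol

Counting along the main chain through the –OH group and the multiple bond gives 10 carbons: the parent is decane.
The highest-priority functional group is an alcohol (–OH), so the name ends in -ol.
There is one C≡C triple bond, indicated by the ending -yne.
Number the chain so that numbering from this end puts the hydroxyl group at C-5 rather than C-6.
That gives the hydroxyl at C-5; the triple bond between C-2 and C-3; a chloro group at C-1; an ethyl group at C-7.
The substituents are ordered alphabetically, ignoring any di-/tri- multipliers.
The name is 1-chloro-7-ethyldec-2-yn-5-ol.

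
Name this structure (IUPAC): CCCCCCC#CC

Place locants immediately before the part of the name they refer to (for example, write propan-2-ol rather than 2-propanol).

The longest chain bearing the multiple bond is 9 carbons long (nonane).
The chain contains a C≡C triple bond, so the unsaturation ending is -yne.
The numbering direction is chosen so that numbering from this end puts the triple bond at C-2 rather than C-7.
This places the triple bond between C-2 and C-3.
The name is non-2-yne.

non-2-yne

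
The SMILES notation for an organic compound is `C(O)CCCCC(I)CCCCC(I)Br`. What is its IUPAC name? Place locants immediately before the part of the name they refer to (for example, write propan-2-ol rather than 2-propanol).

Counting along the main chain through the –OH group gives 11 carbons: the parent is undecane.
An alcohol (–OH) is the principal characteristic group, giving the suffix -ol.
Number the chain so that numbering from this end puts the hydroxyl group at C-1 rather than C-11.
With this numbering: the hydroxyl at C-1; a bromo group at C-11; iodo groups at C-6 and C-11.
Prefixes are listed alphabetically: bromo, iodo.
The name is 11-bromo-6,11-diiodoundecan-1-ol.

11-bromo-6,11-diiodoundecan-1-ol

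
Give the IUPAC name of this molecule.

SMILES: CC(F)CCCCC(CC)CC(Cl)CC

9-chloro-7-ethyl-2-fluoroundecane

The longest carbon chain is 11 atoms: the parent is undecane.
Number the chain so that the substituent locant set {2,7,9} is lower than {3,5,10} at the first point of difference.
This places a chloro group at C-9; an ethyl group at C-7; a fluoro group at C-2.
Prefixes are listed alphabetically: chloro, ethyl, fluoro.
Putting it together: 9-chloro-7-ethyl-2-fluoroundecane.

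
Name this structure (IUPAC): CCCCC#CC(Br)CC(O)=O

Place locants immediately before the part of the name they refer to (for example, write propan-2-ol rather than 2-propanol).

Counting along the main chain through the –COOH group and the multiple bond gives 9 carbons: the parent is nonane.
The principal characteristic group is a carboxylic acid (terminal –COOH), named with the suffix -oic acid.
A C≡C triple bond in the chain gives the infix -yne-.
The numbering direction is chosen so that the carboxylic acid carbon is C-1 by definition.
With this numbering: the triple bond between C-4 and C-5; a bromo group at C-3.
Assembling the pieces gives 3-bromonon-4-ynoic acid.

3-bromonon-4-ynoic acid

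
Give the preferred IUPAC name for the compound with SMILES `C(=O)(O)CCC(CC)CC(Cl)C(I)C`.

6-chloro-4-ethyl-7-iodooctanoic acid

Counting along the main chain through the –COOH group gives 8 carbons: the parent is octane.
A carboxylic acid (terminal –COOH) is the principal characteristic group, giving the suffix -oic acid.
The numbering direction is chosen so that the carboxylic acid carbon is C-1 by definition.
That gives a chloro group at C-6; an ethyl group at C-4; an iodo group at C-7.
The substituents are ordered alphabetically, ignoring any di-/tri- multipliers.
Putting it together: 6-chloro-4-ethyl-7-iodooctanoic acid.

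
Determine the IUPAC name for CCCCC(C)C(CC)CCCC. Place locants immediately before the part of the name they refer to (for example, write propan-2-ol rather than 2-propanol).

5-ethyl-6-methyldecane

The longest continuous carbon chain has 10 atoms, so the parent hydride is decane.
Choose the numbering such that the locant sets are identical either way, so the alphabetically earlier ethyl substituent takes the lower locant (5 rather than 6).
With this numbering: an ethyl group at C-5; a methyl group at C-6.
Prefixes are listed alphabetically: ethyl, methyl.
Putting it together: 5-ethyl-6-methyldecane.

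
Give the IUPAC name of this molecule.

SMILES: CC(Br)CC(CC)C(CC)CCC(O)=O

7-bromo-4,5-diethyloctanoic acid

The longest carbon chain that includes the –COOH group has 8 carbons, so the parent hydride is octane.
The highest-priority functional group is a carboxylic acid (terminal –COOH), so the name ends in -oic acid.
The numbering direction is chosen so that the carboxylic acid carbon is C-1 by definition.
With this numbering: a bromo group at C-7; ethyl groups at C-4 and C-5.
Prefixes are listed alphabetically: bromo, ethyl.
Putting it together: 7-bromo-4,5-diethyloctanoic acid.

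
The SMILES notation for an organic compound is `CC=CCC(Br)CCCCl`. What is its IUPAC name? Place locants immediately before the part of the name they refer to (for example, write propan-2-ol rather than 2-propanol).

The longest chain bearing the multiple bond is 8 carbons long (octane).
There is one C=C double bond, indicated by the ending -ene.
The numbering direction is chosen so that numbering from this end puts the double bond at C-2 rather than C-6.
With this numbering: the double bond between C-2 and C-3; a bromo group at C-5; a chloro group at C-8.
Substituent prefixes are cited in alphabetical order (multiplying prefixes like di-/tri- are ignored for ordering).
Putting it together: 5-bromo-8-chlorooct-2-ene.

5-bromo-8-chlorooct-2-ene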